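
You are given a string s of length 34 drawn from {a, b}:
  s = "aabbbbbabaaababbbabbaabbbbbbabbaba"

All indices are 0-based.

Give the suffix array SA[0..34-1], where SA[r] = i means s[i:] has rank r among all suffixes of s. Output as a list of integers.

[33, 9, 10, 0, 20, 31, 7, 11, 17, 28, 13, 1, 21, 32, 8, 19, 30, 6, 16, 27, 12, 18, 29, 5, 15, 26, 4, 14, 25, 3, 24, 2, 23, 22]

sorted suffixes:
  #0 SA[0]=33  'a'
  #1 SA[1]=9  'aaababbbabbaabbbbbbabbaba'
  #2 SA[2]=10  'aababbbabbaabbbbbbabbaba'
  #3 SA[3]=0  'aabbbbbabaaababbbabbaabbbbbbabbaba'
  #4 SA[4]=20  'aabbbbbbabbaba'
  #5 SA[5]=31  'aba'
  #6 SA[6]=7  'abaaababbbabbaabbbbbbabbaba'
  #7 SA[7]=11  'ababbbabbaabbbbbbabbaba'
  #8 SA[8]=17  'abbaabbbbbbabbaba'
  #9 SA[9]=28  'abbaba'
  #10 SA[10]=13  'abbbabbaabbbbbbabbaba'
  #11 SA[11]=1  'abbbbbabaaababbbabbaabbbbbbabbaba'
  #12 SA[12]=21  'abbbbbbabbaba'
  #13 SA[13]=32  'ba'
  #14 SA[14]=8  'baaababbbabbaabbbbbbabbaba'
  #15 SA[15]=19  'baabbbbbbabbaba'
  #16 SA[16]=30  'baba'
  #17 SA[17]=6  'babaaababbbabbaabbbbbbabbaba'
  #18 SA[18]=16  'babbaabbbbbbabbaba'
  #19 SA[19]=27  'babbaba'
  #20 SA[20]=12  'babbbabbaabbbbbbabbaba'
  #21 SA[21]=18  'bbaabbbbbbabbaba'
  #22 SA[22]=29  'bbaba'
  #23 SA[23]=5  'bbabaaababbbabbaabbbbbbabbaba'
  #24 SA[24]=15  'bbabbaabbbbbbabbaba'
  #25 SA[25]=26  'bbabbaba'
  #26 SA[26]=4  'bbbabaaababbbabbaabbbbbbabbaba'
  #27 SA[27]=14  'bbbabbaabbbbbbabbaba'
  #28 SA[28]=25  'bbbabbaba'
  #29 SA[29]=3  'bbbbabaaababbbabbaabbbbbbabbaba'
  #30 SA[30]=24  'bbbbabbaba'
  #31 SA[31]=2  'bbbbbabaaababbbabbaabbbbbbabbaba'
  #32 SA[32]=23  'bbbbbabbaba'
  #33 SA[33]=22  'bbbbbbabbaba'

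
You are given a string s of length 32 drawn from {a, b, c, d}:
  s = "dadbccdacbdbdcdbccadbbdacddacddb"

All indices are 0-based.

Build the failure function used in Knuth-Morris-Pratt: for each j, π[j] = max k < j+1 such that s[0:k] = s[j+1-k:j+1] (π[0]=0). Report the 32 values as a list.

π[0] = 0
j=1 s[j]='a': π[1]=0 (border '')
j=2 s[j]='d': π[2]=1 (border 'd')
j=3 s[j]='b': k: 1→0; π[3]=0 (border '')
j=4 s[j]='c': π[4]=0 (border '')
j=5 s[j]='c': π[5]=0 (border '')
j=6 s[j]='d': π[6]=1 (border 'd')
j=7 s[j]='a': π[7]=2 (border 'da')
j=8 s[j]='c': k: 2→0; π[8]=0 (border '')
j=9 s[j]='b': π[9]=0 (border '')
j=10 s[j]='d': π[10]=1 (border 'd')
j=11 s[j]='b': k: 1→0; π[11]=0 (border '')
j=12 s[j]='d': π[12]=1 (border 'd')
j=13 s[j]='c': k: 1→0; π[13]=0 (border '')
j=14 s[j]='d': π[14]=1 (border 'd')
j=15 s[j]='b': k: 1→0; π[15]=0 (border '')
j=16 s[j]='c': π[16]=0 (border '')
j=17 s[j]='c': π[17]=0 (border '')
j=18 s[j]='a': π[18]=0 (border '')
j=19 s[j]='d': π[19]=1 (border 'd')
j=20 s[j]='b': k: 1→0; π[20]=0 (border '')
j=21 s[j]='b': π[21]=0 (border '')
j=22 s[j]='d': π[22]=1 (border 'd')
j=23 s[j]='a': π[23]=2 (border 'da')
j=24 s[j]='c': k: 2→0; π[24]=0 (border '')
j=25 s[j]='d': π[25]=1 (border 'd')
j=26 s[j]='d': k: 1→0; π[26]=1 (border 'd')
j=27 s[j]='a': π[27]=2 (border 'da')
j=28 s[j]='c': k: 2→0; π[28]=0 (border '')
j=29 s[j]='d': π[29]=1 (border 'd')
j=30 s[j]='d': k: 1→0; π[30]=1 (border 'd')
j=31 s[j]='b': k: 1→0; π[31]=0 (border '')

[0, 0, 1, 0, 0, 0, 1, 2, 0, 0, 1, 0, 1, 0, 1, 0, 0, 0, 0, 1, 0, 0, 1, 2, 0, 1, 1, 2, 0, 1, 1, 0]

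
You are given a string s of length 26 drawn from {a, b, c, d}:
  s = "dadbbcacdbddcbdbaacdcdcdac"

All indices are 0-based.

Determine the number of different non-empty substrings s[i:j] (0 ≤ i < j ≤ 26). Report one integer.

sorted suffixes:
  #0 SA[0]=16  'aacdcdcdac'
  #1 SA[1]=24  'ac'
  #2 SA[2]=6  'acdbddcbdbaacdcdcdac'
  #3 SA[3]=17  'acdcdcdac'
  #4 SA[4]=1  'adbbcacdbddcbdbaacdcdcdac'
  #5 SA[5]=15  'baacdcdcdac'
  #6 SA[6]=3  'bbcacdbddcbdbaacdcdcdac'
  #7 SA[7]=4  'bcacdbddcbdbaacdcdcdac'
  #8 SA[8]=13  'bdbaacdcdcdac'
  #9 SA[9]=9  'bddcbdbaacdcdcdac'
  #10 SA[10]=25  'c'
  #11 SA[11]=5  'cacdbddcbdbaacdcdcdac'
  #12 SA[12]=12  'cbdbaacdcdcdac'
  #13 SA[13]=22  'cdac'
  #14 SA[14]=7  'cdbddcbdbaacdcdcdac'
  #15 SA[15]=20  'cdcdac'
  #16 SA[16]=18  'cdcdcdac'
  #17 SA[17]=23  'dac'
  #18 SA[18]=0  'dadbbcacdbddcbdbaacdcdcdac'
  #19 SA[19]=14  'dbaacdcdcdac'
  #20 SA[20]=2  'dbbcacdbddcbdbaacdcdcdac'
  #21 SA[21]=8  'dbddcbdbaacdcdcdac'
  #22 SA[22]=11  'dcbdbaacdcdcdac'
  #23 SA[23]=21  'dcdac'
  #24 SA[24]=19  'dcdcdac'
  #25 SA[25]=10  'ddcbdbaacdcdcdac'

SA = [16, 24, 6, 17, 1, 15, 3, 4, 13, 9, 25, 5, 12, 22, 7, 20, 18, 23, 0, 14, 2, 8, 11, 21, 19, 10]
[i] adj suffixes → lcp
  [1] 16/24 → 1 ('a')
  [2] 24/6 → 2 ('ac')
  [3] 6/17 → 3 ('acd')
  [4] 17/1 → 1 ('a')
  [5] 1/15 → 0 ('')
  [6] 15/3 → 1 ('b')
  [7] 3/4 → 1 ('b')
  [8] 4/13 → 1 ('b')
  [9] 13/9 → 2 ('bd')
  [10] 9/25 → 0 ('')
  [11] 25/5 → 1 ('c')
  [12] 5/12 → 1 ('c')
  [13] 12/22 → 1 ('c')
  [14] 22/7 → 2 ('cd')
  [15] 7/20 → 2 ('cd')
  [16] 20/18 → 4 ('cdcd')
  [17] 18/23 → 0 ('')
  [18] 23/0 → 2 ('da')
  [19] 0/14 → 1 ('d')
  [20] 14/2 → 2 ('db')
  [21] 2/8 → 2 ('db')
  [22] 8/11 → 1 ('d')
  [23] 11/21 → 2 ('dc')
  [24] 21/19 → 3 ('dcd')
  [25] 19/10 → 1 ('d')

n(n+1)/2 = 26·27/2 = 351
Σ LCP = 0 + 1 + 2 + 3 + 1 + 0 + 1 + 1 + 1 + 2 + 0 + 1 + 1 + 1 + 2 + 2 + 4 + 0 + 2 + 1 + 2 + 2 + 1 + 2 + 3 + 1 = 37
distinct = 351 − 37 = 314

314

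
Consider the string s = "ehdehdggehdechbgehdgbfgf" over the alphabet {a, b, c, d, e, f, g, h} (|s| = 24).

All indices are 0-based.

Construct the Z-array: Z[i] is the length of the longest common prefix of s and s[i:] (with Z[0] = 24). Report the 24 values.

Z[0]=24
i=1: fresh scan; Z[1]=0
i=2: fresh scan; Z[2]=0
i=3: fresh scan; Z[3]=3 extend→box=[3,6)
i=4: min(r-i=2, Z[1]=0)=0; Z[4]=0
i=5: min(r-i=1, Z[2]=0)=0; Z[5]=0
i=6: fresh scan; Z[6]=0
i=7: fresh scan; Z[7]=0
i=8: fresh scan; Z[8]=4 extend→box=[8,12)
i=9: min(r-i=3, Z[1]=0)=0; Z[9]=0
i=10: min(r-i=2, Z[2]=0)=0; Z[10]=0
i=11: min(r-i=1, Z[3]=3)=1; Z[11]=1
i=12: fresh scan; Z[12]=0
i=13: fresh scan; Z[13]=0
i=14: fresh scan; Z[14]=0
i=15: fresh scan; Z[15]=0
i=16: fresh scan; Z[16]=3 extend→box=[16,19)
i=17: min(r-i=2, Z[1]=0)=0; Z[17]=0
i=18: min(r-i=1, Z[2]=0)=0; Z[18]=0
i=19: fresh scan; Z[19]=0
i=20: fresh scan; Z[20]=0
i=21: fresh scan; Z[21]=0
i=22: fresh scan; Z[22]=0
i=23: fresh scan; Z[23]=0

[24, 0, 0, 3, 0, 0, 0, 0, 4, 0, 0, 1, 0, 0, 0, 0, 3, 0, 0, 0, 0, 0, 0, 0]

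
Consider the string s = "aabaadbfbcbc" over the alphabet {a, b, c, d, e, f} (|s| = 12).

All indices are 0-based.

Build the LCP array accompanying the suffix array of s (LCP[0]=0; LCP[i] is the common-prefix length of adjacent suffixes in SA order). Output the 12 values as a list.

rank→(start, suffix):
  0 → (0, 'aabaadbfbcbc')
  1 → (3, 'aadbfbcbc')
  2 → (1, 'abaadbfbcbc')
  3 → (4, 'adbfbcbc')
  4 → (2, 'baadbfbcbc')
  5 → (10, 'bc')
  6 → (8, 'bcbc')
  7 → (6, 'bfbcbc')
  8 → (11, 'c')
  9 → (9, 'cbc')
  10 → (5, 'dbfbcbc')
  11 → (7, 'fbcbc')

SA = [0, 3, 1, 4, 2, 10, 8, 6, 11, 9, 5, 7]
rank  pair      lcp
   1  s[0:],s[3:]  2  'aa'
   2  s[3:],s[1:]  1  'a'
   3  s[1:],s[4:]  1  'a'
   4  s[4:],s[2:]  0  ''
   5  s[2:],s[10:]  1  'b'
   6  s[10:],s[8:]  2  'bc'
   7  s[8:],s[6:]  1  'b'
   8  s[6:],s[11:]  0  ''
   9  s[11:],s[9:]  1  'c'
  10  s[9:],s[5:]  0  ''
  11  s[5:],s[7:]  0  ''

[0, 2, 1, 1, 0, 1, 2, 1, 0, 1, 0, 0]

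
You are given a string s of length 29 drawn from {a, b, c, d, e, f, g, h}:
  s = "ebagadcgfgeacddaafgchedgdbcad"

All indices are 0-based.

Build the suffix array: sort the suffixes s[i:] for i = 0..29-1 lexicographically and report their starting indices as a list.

[15, 11, 27, 4, 16, 2, 1, 25, 26, 12, 6, 19, 28, 14, 24, 5, 13, 22, 10, 0, 21, 17, 8, 3, 18, 23, 9, 7, 20]

rank | idx | suffix
   0 |  15 | aafgchedgdbcad
   1 |  11 | acddaafgchedgdbcad
   2 |  27 | ad
   3 |   4 | adcgfgeacddaafgchedgdbcad
   4 |  16 | afgchedgdbcad
   5 |   2 | agadcgfgeacddaafgchedgdbcad
   6 |   1 | bagadcgfgeacddaafgchedgdbcad
   7 |  25 | bcad
   8 |  26 | cad
   9 |  12 | cddaafgchedgdbcad
  10 |   6 | cgfgeacddaafgchedgdbcad
  11 |  19 | chedgdbcad
  12 |  28 | d
  13 |  14 | daafgchedgdbcad
  14 |  24 | dbcad
  15 |   5 | dcgfgeacddaafgchedgdbcad
  16 |  13 | ddaafgchedgdbcad
  17 |  22 | dgdbcad
  18 |  10 | eacddaafgchedgdbcad
  19 |   0 | ebagadcgfgeacddaafgchedgdbcad
  20 |  21 | edgdbcad
  21 |  17 | fgchedgdbcad
  22 |   8 | fgeacddaafgchedgdbcad
  23 |   3 | gadcgfgeacddaafgchedgdbcad
  24 |  18 | gchedgdbcad
  25 |  23 | gdbcad
  26 |   9 | geacddaafgchedgdbcad
  27 |   7 | gfgeacddaafgchedgdbcad
  28 |  20 | hedgdbcad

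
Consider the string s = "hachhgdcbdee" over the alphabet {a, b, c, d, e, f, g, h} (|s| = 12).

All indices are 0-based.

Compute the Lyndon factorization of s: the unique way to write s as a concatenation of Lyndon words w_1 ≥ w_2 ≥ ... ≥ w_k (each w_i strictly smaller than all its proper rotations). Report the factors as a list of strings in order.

emit factor 1: 'h' (i=0, period=1)
emit factor 2: 'achhgdcbdee' (i=1, period=11)

["h", "achhgdcbdee"]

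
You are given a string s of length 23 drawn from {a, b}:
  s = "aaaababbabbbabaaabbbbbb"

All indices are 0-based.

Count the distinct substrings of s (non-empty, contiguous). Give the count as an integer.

rank | idx | suffix
   0 |   0 | aaaababbabbbabaaabbbbbb
   1 |   1 | aaababbabbbabaaabbbbbb
   2 |  14 | aaabbbbbb
   3 |   2 | aababbabbbabaaabbbbbb
   4 |  15 | aabbbbbb
   5 |  12 | abaaabbbbbb
   6 |   3 | ababbabbbabaaabbbbbb
   7 |   5 | abbabbbabaaabbbbbb
   8 |   8 | abbbabaaabbbbbb
   9 |  16 | abbbbbb
  10 |  22 | b
  11 |  13 | baaabbbbbb
  12 |  11 | babaaabbbbbb
  13 |   4 | babbabbbabaaabbbbbb
  14 |   7 | babbbabaaabbbbbb
  15 |  21 | bb
  16 |  10 | bbabaaabbbbbb
  17 |   6 | bbabbbabaaabbbbbb
  18 |  20 | bbb
  19 |   9 | bbbabaaabbbbbb
  20 |  19 | bbbb
  21 |  18 | bbbbb
  22 |  17 | bbbbbb

SA = [0, 1, 14, 2, 15, 12, 3, 5, 8, 16, 22, 13, 11, 4, 7, 21, 10, 6, 20, 9, 19, 18, 17]
rank  pair      lcp
   1  s[0:],s[1:]  3  'aaa'
   2  s[1:],s[14:]  4  'aaab'
   3  s[14:],s[2:]  2  'aa'
   4  s[2:],s[15:]  3  'aab'
   5  s[15:],s[12:]  1  'a'
   6  s[12:],s[3:]  3  'aba'
   7  s[3:],s[5:]  2  'ab'
   8  s[5:],s[8:]  3  'abb'
   9  s[8:],s[16:]  4  'abbb'
  10  s[16:],s[22:]  0  ''
  11  s[22:],s[13:]  1  'b'
  12  s[13:],s[11:]  2  'ba'
  13  s[11:],s[4:]  3  'bab'
  14  s[4:],s[7:]  4  'babb'
  15  s[7:],s[21:]  1  'b'
  16  s[21:],s[10:]  2  'bb'
  17  s[10:],s[6:]  4  'bbab'
  18  s[6:],s[20:]  2  'bb'
  19  s[20:],s[9:]  3  'bbb'
  20  s[9:],s[19:]  3  'bbb'
  21  s[19:],s[18:]  4  'bbbb'
  22  s[18:],s[17:]  5  'bbbbb'

n(n+1)/2 = 23·24/2 = 276
Σ LCP = 0 + 3 + 4 + 2 + 3 + 1 + 3 + 2 + 3 + 4 + 0 + 1 + 2 + 3 + 4 + 1 + 2 + 4 + 2 + 3 + 3 + 4 + 5 = 59
distinct = 276 − 59 = 217

217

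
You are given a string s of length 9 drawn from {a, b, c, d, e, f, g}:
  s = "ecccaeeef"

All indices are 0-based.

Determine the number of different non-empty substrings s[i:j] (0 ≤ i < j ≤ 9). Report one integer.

38

rank | idx | suffix
   0 |   4 | aeeef
   1 |   3 | caeeef
   2 |   2 | ccaeeef
   3 |   1 | cccaeeef
   4 |   0 | ecccaeeef
   5 |   5 | eeef
   6 |   6 | eef
   7 |   7 | ef
   8 |   8 | f

SA = [4, 3, 2, 1, 0, 5, 6, 7, 8]
[i] adj suffixes → lcp
  [1] 4/3 → 0 ('')
  [2] 3/2 → 1 ('c')
  [3] 2/1 → 2 ('cc')
  [4] 1/0 → 0 ('')
  [5] 0/5 → 1 ('e')
  [6] 5/6 → 2 ('ee')
  [7] 6/7 → 1 ('e')
  [8] 7/8 → 0 ('')

n(n+1)/2 = 9·10/2 = 45
Σ LCP = 0 + 0 + 1 + 2 + 0 + 1 + 2 + 1 + 0 = 7
distinct = 45 − 7 = 38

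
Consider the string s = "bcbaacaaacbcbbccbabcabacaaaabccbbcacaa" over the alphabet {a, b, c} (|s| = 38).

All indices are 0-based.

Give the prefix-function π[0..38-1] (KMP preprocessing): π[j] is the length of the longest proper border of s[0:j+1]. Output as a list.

π[0] = 0
j=1 s[j]='c': π[1]=0 (border '')
j=2 s[j]='b': π[2]=1 (border 'b')
j=3 s[j]='a': k: 1→0; π[3]=0 (border '')
j=4 s[j]='a': π[4]=0 (border '')
j=5 s[j]='c': π[5]=0 (border '')
j=6 s[j]='a': π[6]=0 (border '')
j=7 s[j]='a': π[7]=0 (border '')
j=8 s[j]='a': π[8]=0 (border '')
j=9 s[j]='c': π[9]=0 (border '')
j=10 s[j]='b': π[10]=1 (border 'b')
j=11 s[j]='c': π[11]=2 (border 'bc')
j=12 s[j]='b': π[12]=3 (border 'bcb')
j=13 s[j]='b': k: 3→1→0; π[13]=1 (border 'b')
j=14 s[j]='c': π[14]=2 (border 'bc')
j=15 s[j]='c': k: 2→0; π[15]=0 (border '')
j=16 s[j]='b': π[16]=1 (border 'b')
j=17 s[j]='a': k: 1→0; π[17]=0 (border '')
j=18 s[j]='b': π[18]=1 (border 'b')
j=19 s[j]='c': π[19]=2 (border 'bc')
j=20 s[j]='a': k: 2→0; π[20]=0 (border '')
j=21 s[j]='b': π[21]=1 (border 'b')
j=22 s[j]='a': k: 1→0; π[22]=0 (border '')
j=23 s[j]='c': π[23]=0 (border '')
j=24 s[j]='a': π[24]=0 (border '')
j=25 s[j]='a': π[25]=0 (border '')
j=26 s[j]='a': π[26]=0 (border '')
j=27 s[j]='a': π[27]=0 (border '')
j=28 s[j]='b': π[28]=1 (border 'b')
j=29 s[j]='c': π[29]=2 (border 'bc')
j=30 s[j]='c': k: 2→0; π[30]=0 (border '')
j=31 s[j]='b': π[31]=1 (border 'b')
j=32 s[j]='b': k: 1→0; π[32]=1 (border 'b')
j=33 s[j]='c': π[33]=2 (border 'bc')
j=34 s[j]='a': k: 2→0; π[34]=0 (border '')
j=35 s[j]='c': π[35]=0 (border '')
j=36 s[j]='a': π[36]=0 (border '')
j=37 s[j]='a': π[37]=0 (border '')

[0, 0, 1, 0, 0, 0, 0, 0, 0, 0, 1, 2, 3, 1, 2, 0, 1, 0, 1, 2, 0, 1, 0, 0, 0, 0, 0, 0, 1, 2, 0, 1, 1, 2, 0, 0, 0, 0]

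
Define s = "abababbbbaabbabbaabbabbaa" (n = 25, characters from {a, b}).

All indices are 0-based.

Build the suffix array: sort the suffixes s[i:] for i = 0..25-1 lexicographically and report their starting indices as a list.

rank→(start, suffix):
  0 → (24, 'a')
  1 → (23, 'aa')
  2 → (16, 'aabbabbaa')
  3 → (9, 'aabbabbaabbabbaa')
  4 → (0, 'abababbbbaabbabbaabbabbaa')
  5 → (2, 'ababbbbaabbabbaabbabbaa')
  6 → (20, 'abbaa')
  7 → (13, 'abbaabbabbaa')
  8 → (17, 'abbabbaa')
  9 → (10, 'abbabbaabbabbaa')
  10 → (4, 'abbbbaabbabbaabbabbaa')
  11 → (22, 'baa')
  12 → (15, 'baabbabbaa')
  13 → (8, 'baabbabbaabbabbaa')
  14 → (1, 'bababbbbaabbabbaabbabbaa')
  15 → (19, 'babbaa')
  16 → (12, 'babbaabbabbaa')
  17 → (3, 'babbbbaabbabbaabbabbaa')
  18 → (21, 'bbaa')
  19 → (14, 'bbaabbabbaa')
  20 → (7, 'bbaabbabbaabbabbaa')
  21 → (18, 'bbabbaa')
  22 → (11, 'bbabbaabbabbaa')
  23 → (6, 'bbbaabbabbaabbabbaa')
  24 → (5, 'bbbbaabbabbaabbabbaa')

[24, 23, 16, 9, 0, 2, 20, 13, 17, 10, 4, 22, 15, 8, 1, 19, 12, 3, 21, 14, 7, 18, 11, 6, 5]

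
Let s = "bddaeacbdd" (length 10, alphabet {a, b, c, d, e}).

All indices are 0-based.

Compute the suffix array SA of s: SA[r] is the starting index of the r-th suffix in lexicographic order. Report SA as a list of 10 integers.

rank | idx | suffix
   0 |   5 | acbdd
   1 |   3 | aeacbdd
   2 |   7 | bdd
   3 |   0 | bddaeacbdd
   4 |   6 | cbdd
   5 |   9 | d
   6 |   2 | daeacbdd
   7 |   8 | dd
   8 |   1 | ddaeacbdd
   9 |   4 | eacbdd

[5, 3, 7, 0, 6, 9, 2, 8, 1, 4]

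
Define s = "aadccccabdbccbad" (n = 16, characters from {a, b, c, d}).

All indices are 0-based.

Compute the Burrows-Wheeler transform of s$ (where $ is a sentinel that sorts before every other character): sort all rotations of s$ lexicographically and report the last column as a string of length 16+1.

d$cbacdacccbcdaba

rank  rotation           last
    0  $aadccccabdbccbad  d
    1  aadccccabdbccbad$  $
    2  abdbccbad$aadcccc  c
    3  ad$aadccccabdbccb  b
    4  adccccabdbccbad$a  a
    5  bad$aadccccabdbcc  c
    6  bccbad$aadccccabd  d
    7  bdbccbad$aadcccca  a
    8  cabdbccbad$aadccc  c
    9  cbad$aadccccabdbc  c
   10  ccabdbccbad$aadcc  c
   11  ccbad$aadccccabdb  b
   12  cccabdbccbad$aadc  c
   13  ccccabdbccbad$aad  d
   14  d$aadccccabdbccba  a
   15  dbccbad$aadccccab  b
   16  dccccabdbccbad$aa  a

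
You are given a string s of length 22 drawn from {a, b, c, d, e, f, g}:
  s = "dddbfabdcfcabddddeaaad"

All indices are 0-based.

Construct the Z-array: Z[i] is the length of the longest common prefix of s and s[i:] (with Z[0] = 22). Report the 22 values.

[22, 2, 1, 0, 0, 0, 0, 1, 0, 0, 0, 0, 0, 3, 3, 2, 1, 0, 0, 0, 0, 1]

Z[0]=22
i=1: i≥r, start 0; Z[1]=2 scan→box=[1,3)
i=2: min(r-i=1, Z[1]=2)=1; Z[2]=1
i=3: i≥r, start 0; Z[3]=0
i=4: i≥r, start 0; Z[4]=0
i=5: i≥r, start 0; Z[5]=0
i=6: i≥r, start 0; Z[6]=0
i=7: i≥r, start 0; Z[7]=1 scan→box=[7,8)
i=8: i≥r, start 0; Z[8]=0
i=9: i≥r, start 0; Z[9]=0
i=10: i≥r, start 0; Z[10]=0
i=11: i≥r, start 0; Z[11]=0
i=12: i≥r, start 0; Z[12]=0
i=13: i≥r, start 0; Z[13]=3 scan→box=[13,16)
i=14: min(r-i=2, Z[1]=2)=2; Z[14]=3 scan→box=[14,17)
i=15: min(r-i=2, Z[1]=2)=2; Z[15]=2
i=16: min(r-i=1, Z[2]=1)=1; Z[16]=1
i=17: i≥r, start 0; Z[17]=0
i=18: i≥r, start 0; Z[18]=0
i=19: i≥r, start 0; Z[19]=0
i=20: i≥r, start 0; Z[20]=0
i=21: i≥r, start 0; Z[21]=1 scan→box=[21,22)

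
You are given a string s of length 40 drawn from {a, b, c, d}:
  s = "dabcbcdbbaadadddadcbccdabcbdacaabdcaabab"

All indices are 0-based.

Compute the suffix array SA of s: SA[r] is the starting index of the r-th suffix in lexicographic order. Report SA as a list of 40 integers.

rank | idx | suffix
   0 |  35 | aabab
   1 |  30 | aabdcaabab
   2 |   9 | aadadddadcbccdabcbdacaabdcaabab
   3 |  38 | ab
   4 |  36 | abab
   5 |   1 | abcbcdbbaadadddadcbccdabcbdacaabdcaabab
   6 |  23 | abcbdacaabdcaabab
   7 |  31 | abdcaabab
   8 |  28 | acaabdcaabab
   9 |  10 | adadddadcbccdabcbdacaabdcaabab
  10 |  16 | adcbccdabcbdacaabdcaabab
  11 |  12 | adddadcbccdabcbdacaabdcaabab
  12 |  39 | b
  13 |   8 | baadadddadcbccdabcbdacaabdcaabab
  14 |  37 | bab
  15 |   7 | bbaadadddadcbccdabcbdacaabdcaabab
  16 |   2 | bcbcdbbaadadddadcbccdabcbdacaabdcaabab
  17 |  24 | bcbdacaabdcaabab
  18 |  19 | bccdabcbdacaabdcaabab
  19 |   4 | bcdbbaadadddadcbccdabcbdacaabdcaabab
  20 |  26 | bdacaabdcaabab
  21 |  32 | bdcaabab
  22 |  34 | caabab
  23 |  29 | caabdcaabab
  24 |  18 | cbccdabcbdacaabdcaabab
  25 |   3 | cbcdbbaadadddadcbccdabcbdacaabdcaabab
  26 |  25 | cbdacaabdcaabab
  27 |  20 | ccdabcbdacaabdcaabab
  28 |  21 | cdabcbdacaabdcaabab
  29 |   5 | cdbbaadadddadcbccdabcbdacaabdcaabab
  30 |   0 | dabcbcdbbaadadddadcbccdabcbdacaabdcaabab
  31 |  22 | dabcbdacaabdcaabab
  32 |  27 | dacaabdcaabab
  33 |  15 | dadcbccdabcbdacaabdcaabab
  34 |  11 | dadddadcbccdabcbdacaabdcaabab
  35 |   6 | dbbaadadddadcbccdabcbdacaabdcaabab
  36 |  33 | dcaabab
  37 |  17 | dcbccdabcbdacaabdcaabab
  38 |  14 | ddadcbccdabcbdacaabdcaabab
  39 |  13 | dddadcbccdabcbdacaabdcaabab

[35, 30, 9, 38, 36, 1, 23, 31, 28, 10, 16, 12, 39, 8, 37, 7, 2, 24, 19, 4, 26, 32, 34, 29, 18, 3, 25, 20, 21, 5, 0, 22, 27, 15, 11, 6, 33, 17, 14, 13]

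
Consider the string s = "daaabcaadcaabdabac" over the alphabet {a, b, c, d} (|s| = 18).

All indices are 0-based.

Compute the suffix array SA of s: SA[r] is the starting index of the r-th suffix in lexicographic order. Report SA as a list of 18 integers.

rank→(start, suffix):
  0 → (1, 'aaabcaadcaabdabac')
  1 → (2, 'aabcaadcaabdabac')
  2 → (10, 'aabdabac')
  3 → (6, 'aadcaabdabac')
  4 → (14, 'abac')
  5 → (3, 'abcaadcaabdabac')
  6 → (11, 'abdabac')
  7 → (16, 'ac')
  8 → (7, 'adcaabdabac')
  9 → (15, 'bac')
  10 → (4, 'bcaadcaabdabac')
  11 → (12, 'bdabac')
  12 → (17, 'c')
  13 → (9, 'caabdabac')
  14 → (5, 'caadcaabdabac')
  15 → (0, 'daaabcaadcaabdabac')
  16 → (13, 'dabac')
  17 → (8, 'dcaabdabac')

[1, 2, 10, 6, 14, 3, 11, 16, 7, 15, 4, 12, 17, 9, 5, 0, 13, 8]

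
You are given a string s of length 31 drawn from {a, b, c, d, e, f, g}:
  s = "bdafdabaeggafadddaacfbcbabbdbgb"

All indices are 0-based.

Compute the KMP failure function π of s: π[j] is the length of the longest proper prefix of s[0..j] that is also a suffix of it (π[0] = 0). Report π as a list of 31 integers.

[0, 0, 0, 0, 0, 0, 1, 0, 0, 0, 0, 0, 0, 0, 0, 0, 0, 0, 0, 0, 0, 1, 0, 1, 0, 1, 1, 2, 1, 0, 1]

π[0] = 0
j=1 s[j]='d': π[1]=0 (border '')
j=2 s[j]='a': π[2]=0 (border '')
j=3 s[j]='f': π[3]=0 (border '')
j=4 s[j]='d': π[4]=0 (border '')
j=5 s[j]='a': π[5]=0 (border '')
j=6 s[j]='b': π[6]=1 (border 'b')
j=7 s[j]='a': k: 1→0; π[7]=0 (border '')
j=8 s[j]='e': π[8]=0 (border '')
j=9 s[j]='g': π[9]=0 (border '')
j=10 s[j]='g': π[10]=0 (border '')
j=11 s[j]='a': π[11]=0 (border '')
j=12 s[j]='f': π[12]=0 (border '')
j=13 s[j]='a': π[13]=0 (border '')
j=14 s[j]='d': π[14]=0 (border '')
j=15 s[j]='d': π[15]=0 (border '')
j=16 s[j]='d': π[16]=0 (border '')
j=17 s[j]='a': π[17]=0 (border '')
j=18 s[j]='a': π[18]=0 (border '')
j=19 s[j]='c': π[19]=0 (border '')
j=20 s[j]='f': π[20]=0 (border '')
j=21 s[j]='b': π[21]=1 (border 'b')
j=22 s[j]='c': k: 1→0; π[22]=0 (border '')
j=23 s[j]='b': π[23]=1 (border 'b')
j=24 s[j]='a': k: 1→0; π[24]=0 (border '')
j=25 s[j]='b': π[25]=1 (border 'b')
j=26 s[j]='b': k: 1→0; π[26]=1 (border 'b')
j=27 s[j]='d': π[27]=2 (border 'bd')
j=28 s[j]='b': k: 2→0; π[28]=1 (border 'b')
j=29 s[j]='g': k: 1→0; π[29]=0 (border '')
j=30 s[j]='b': π[30]=1 (border 'b')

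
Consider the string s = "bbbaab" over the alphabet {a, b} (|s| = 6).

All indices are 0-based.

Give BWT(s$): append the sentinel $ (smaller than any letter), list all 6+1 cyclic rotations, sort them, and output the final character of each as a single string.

rank  rotation last
    0  $bbbaab  b
    1  aab$bbb  b
    2  ab$bbba  a
    3  b$bbbaa  a
    4  baab$bb  b
    5  bbaab$b  b
    6  bbbaab$  $

bbaabb$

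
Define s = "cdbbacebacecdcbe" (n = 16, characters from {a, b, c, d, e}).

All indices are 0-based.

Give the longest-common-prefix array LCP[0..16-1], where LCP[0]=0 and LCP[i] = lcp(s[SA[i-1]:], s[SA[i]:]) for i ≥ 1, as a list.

sorted suffixes:
  #0 SA[0]=4  'acebacecdcbe'
  #1 SA[1]=8  'acecdcbe'
  #2 SA[2]=3  'bacebacecdcbe'
  #3 SA[3]=7  'bacecdcbe'
  #4 SA[4]=2  'bbacebacecdcbe'
  #5 SA[5]=14  'be'
  #6 SA[6]=13  'cbe'
  #7 SA[7]=0  'cdbbacebacecdcbe'
  #8 SA[8]=11  'cdcbe'
  #9 SA[9]=5  'cebacecdcbe'
  #10 SA[10]=9  'cecdcbe'
  #11 SA[11]=1  'dbbacebacecdcbe'
  #12 SA[12]=12  'dcbe'
  #13 SA[13]=15  'e'
  #14 SA[14]=6  'ebacecdcbe'
  #15 SA[15]=10  'ecdcbe'

SA = [4, 8, 3, 7, 2, 14, 13, 0, 11, 5, 9, 1, 12, 15, 6, 10]
[i] adj suffixes → lcp
  [1] 4/8 → 3 ('ace')
  [2] 8/3 → 0 ('')
  [3] 3/7 → 4 ('bace')
  [4] 7/2 → 1 ('b')
  [5] 2/14 → 1 ('b')
  [6] 14/13 → 0 ('')
  [7] 13/0 → 1 ('c')
  [8] 0/11 → 2 ('cd')
  [9] 11/5 → 1 ('c')
  [10] 5/9 → 2 ('ce')
  [11] 9/1 → 0 ('')
  [12] 1/12 → 1 ('d')
  [13] 12/15 → 0 ('')
  [14] 15/6 → 1 ('e')
  [15] 6/10 → 1 ('e')

[0, 3, 0, 4, 1, 1, 0, 1, 2, 1, 2, 0, 1, 0, 1, 1]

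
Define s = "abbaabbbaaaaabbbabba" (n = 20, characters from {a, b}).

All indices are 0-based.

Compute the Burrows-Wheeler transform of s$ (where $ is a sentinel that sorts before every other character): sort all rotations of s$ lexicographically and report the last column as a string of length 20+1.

rank  rotation               last
    0  $abbaabbbaaaaabbbabba  a
    1  a$abbaabbbaaaaabbbabb  b
    2  aaaaabbbabba$abbaabbb  b
    3  aaaabbbabba$abbaabbba  a
    4  aaabbbabba$abbaabbbaa  a
    5  aabbbaaaaabbbabba$abb  b
    6  aabbbabba$abbaabbbaaa  a
    7  abba$abbaabbbaaaaabbb  b
    8  abbaabbbaaaaabbbabba$  $
    9  abbbaaaaabbbabba$abba  a
   10  abbbabba$abbaabbbaaaa  a
   11  ba$abbaabbbaaaaabbbab  b
   12  baaaaabbbabba$abbaabb  b
   13  baabbbaaaaabbbabba$ab  b
   14  babba$abbaabbbaaaaabb  b
   15  bba$abbaabbbaaaaabbba  a
   16  bbaaaaabbbabba$abbaab  b
   17  bbaabbbaaaaabbbabba$a  a
   18  bbabba$abbaabbbaaaaab  b
   19  bbbaaaaabbbabba$abbaa  a
   20  bbbabba$abbaabbbaaaaa  a

abbaabab$aabbbbababaa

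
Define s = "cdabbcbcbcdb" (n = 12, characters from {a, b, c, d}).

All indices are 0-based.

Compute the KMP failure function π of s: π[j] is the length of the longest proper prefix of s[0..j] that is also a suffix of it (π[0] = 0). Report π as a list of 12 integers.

[0, 0, 0, 0, 0, 1, 0, 1, 0, 1, 2, 0]

π[0] = 0
j=1 s[j]='d': π[1]=0 (border '')
j=2 s[j]='a': π[2]=0 (border '')
j=3 s[j]='b': π[3]=0 (border '')
j=4 s[j]='b': π[4]=0 (border '')
j=5 s[j]='c': π[5]=1 (border 'c')
j=6 s[j]='b': k: 1→0; π[6]=0 (border '')
j=7 s[j]='c': π[7]=1 (border 'c')
j=8 s[j]='b': k: 1→0; π[8]=0 (border '')
j=9 s[j]='c': π[9]=1 (border 'c')
j=10 s[j]='d': π[10]=2 (border 'cd')
j=11 s[j]='b': k: 2→0; π[11]=0 (border '')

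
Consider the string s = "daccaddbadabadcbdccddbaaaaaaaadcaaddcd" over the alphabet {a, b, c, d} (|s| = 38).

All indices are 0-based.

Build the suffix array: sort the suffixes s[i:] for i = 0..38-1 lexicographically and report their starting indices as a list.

[22, 23, 24, 25, 26, 27, 28, 32, 10, 1, 8, 29, 12, 4, 33, 21, 7, 11, 15, 31, 3, 14, 2, 17, 36, 18, 37, 9, 0, 20, 6, 30, 13, 16, 35, 19, 5, 34]

rank | idx | suffix
   0 |  22 | aaaaaaaadcaaddcd
   1 |  23 | aaaaaaadcaaddcd
   2 |  24 | aaaaaadcaaddcd
   3 |  25 | aaaaadcaaddcd
   4 |  26 | aaaadcaaddcd
   5 |  27 | aaadcaaddcd
   6 |  28 | aadcaaddcd
   7 |  32 | aaddcd
   8 |  10 | abadcbdccddbaaaaaaaadcaaddcd
   9 |   1 | accaddbadabadcbdccddbaaaaaaaadcaaddcd
  10 |   8 | adabadcbdccddbaaaaaaaadcaaddcd
  11 |  29 | adcaaddcd
  12 |  12 | adcbdccddbaaaaaaaadcaaddcd
  13 |   4 | addbadabadcbdccddbaaaaaaaadcaaddcd
  14 |  33 | addcd
  15 |  21 | baaaaaaaadcaaddcd
  16 |   7 | badabadcbdccddbaaaaaaaadcaaddcd
  17 |  11 | badcbdccddbaaaaaaaadcaaddcd
  18 |  15 | bdccddbaaaaaaaadcaaddcd
  19 |  31 | caaddcd
  20 |   3 | caddbadabadcbdccddbaaaaaaaadcaaddcd
  21 |  14 | cbdccddbaaaaaaaadcaaddcd
  22 |   2 | ccaddbadabadcbdccddbaaaaaaaadcaaddcd
  23 |  17 | ccddbaaaaaaaadcaaddcd
  24 |  36 | cd
  25 |  18 | cddbaaaaaaaadcaaddcd
  26 |  37 | d
  27 |   9 | dabadcbdccddbaaaaaaaadcaaddcd
  28 |   0 | daccaddbadabadcbdccddbaaaaaaaadcaaddcd
  29 |  20 | dbaaaaaaaadcaaddcd
  30 |   6 | dbadabadcbdccddbaaaaaaaadcaaddcd
  31 |  30 | dcaaddcd
  32 |  13 | dcbdccddbaaaaaaaadcaaddcd
  33 |  16 | dccddbaaaaaaaadcaaddcd
  34 |  35 | dcd
  35 |  19 | ddbaaaaaaaadcaaddcd
  36 |   5 | ddbadabadcbdccddbaaaaaaaadcaaddcd
  37 |  34 | ddcd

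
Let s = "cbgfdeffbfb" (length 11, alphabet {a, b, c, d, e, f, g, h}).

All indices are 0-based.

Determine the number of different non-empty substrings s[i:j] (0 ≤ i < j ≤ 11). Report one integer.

rank→(start, suffix):
  0 → (10, 'b')
  1 → (8, 'bfb')
  2 → (1, 'bgfdeffbfb')
  3 → (0, 'cbgfdeffbfb')
  4 → (4, 'deffbfb')
  5 → (5, 'effbfb')
  6 → (9, 'fb')
  7 → (7, 'fbfb')
  8 → (3, 'fdeffbfb')
  9 → (6, 'ffbfb')
  10 → (2, 'gfdeffbfb')

SA = [10, 8, 1, 0, 4, 5, 9, 7, 3, 6, 2]
rank  pair      lcp
   1  s[10:],s[8:]  1  'b'
   2  s[8:],s[1:]  1  'b'
   3  s[1:],s[0:]  0  ''
   4  s[0:],s[4:]  0  ''
   5  s[4:],s[5:]  0  ''
   6  s[5:],s[9:]  0  ''
   7  s[9:],s[7:]  2  'fb'
   8  s[7:],s[3:]  1  'f'
   9  s[3:],s[6:]  1  'f'
  10  s[6:],s[2:]  0  ''

n(n+1)/2 = 11·12/2 = 66
Σ LCP = 0 + 1 + 1 + 0 + 0 + 0 + 0 + 2 + 1 + 1 + 0 = 6
distinct = 66 − 6 = 60

60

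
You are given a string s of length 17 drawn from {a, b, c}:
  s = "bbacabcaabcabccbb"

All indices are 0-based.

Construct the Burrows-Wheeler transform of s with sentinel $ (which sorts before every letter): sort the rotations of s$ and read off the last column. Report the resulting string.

rank  rotation            last
    0  $bbacabcaabcabccbb  b
    1  aabcabccbb$bbacabc  c
    2  abcaabcabccbb$bbac  c
    3  abcabccbb$bbacabca  a
    4  abccbb$bbacabcaabc  c
    5  acabcaabcabccbb$bb  b
    6  b$bbacabcaabcabccb  b
    7  bacabcaabcabccbb$b  b
    8  bb$bbacabcaabcabcc  c
    9  bbacabcaabcabccbb$  $
   10  bcaabcabccbb$bbaca  a
   11  bcabccbb$bbacabcaa  a
   12  bccbb$bbacabcaabca  a
   13  caabcabccbb$bbacab  b
   14  cabcaabcabccbb$bba  a
   15  cabccbb$bbacabcaab  b
   16  cbb$bbacabcaabcabc  c
   17  ccbb$bbacabcaabcab  b

bccacbbbc$aaababcb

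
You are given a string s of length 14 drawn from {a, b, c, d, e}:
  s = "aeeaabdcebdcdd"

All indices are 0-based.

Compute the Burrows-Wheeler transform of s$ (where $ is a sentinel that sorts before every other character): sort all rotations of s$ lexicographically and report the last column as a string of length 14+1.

dea$eadddbbceca

rank  rotation         last
    0  $aeeaabdcebdcdd  d
    1  aabdcebdcdd$aee  e
    2  abdcebdcdd$aeea  a
    3  aeeaabdcebdcdd$  $
    4  bdcdd$aeeaabdce  e
    5  bdcebdcdd$aeeaa  a
    6  cdd$aeeaabdcebd  d
    7  cebdcdd$aeeaabd  d
    8  d$aeeaabdcebdcd  d
    9  dcdd$aeeaabdceb  b
   10  dcebdcdd$aeeaab  b
   11  dd$aeeaabdcebdc  c
   12  eaabdcebdcdd$ae  e
   13  ebdcdd$aeeaabdc  c
   14  eeaabdcebdcdd$a  a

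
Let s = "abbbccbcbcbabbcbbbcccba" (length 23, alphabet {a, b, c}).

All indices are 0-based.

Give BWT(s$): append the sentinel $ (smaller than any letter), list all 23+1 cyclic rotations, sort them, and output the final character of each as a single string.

rank  rotation                  last
    0  $abbbccbcbcbabbcbbbcccba  a
    1  a$abbbccbcbcbabbcbbbcccb  b
    2  abbbccbcbcbabbcbbbcccba$  $
    3  abbcbbbcccba$abbbccbcbcb  b
    4  ba$abbbccbcbcbabbcbbbccc  c
    5  babbcbbbcccba$abbbccbcbc  c
    6  bbbccbcbcbabbcbbbcccba$a  a
    7  bbbcccba$abbbccbcbcbabbc  c
    8  bbcbbbcccba$abbbccbcbcba  a
    9  bbccbcbcbabbcbbbcccba$ab  b
   10  bbcccba$abbbccbcbcbabbcb  b
   11  bcbabbcbbbcccba$abbbccbc  c
   12  bcbbbcccba$abbbccbcbcbab  b
   13  bcbcbabbcbbbcccba$abbbcc  c
   14  bccbcbcbabbcbbbcccba$abb  b
   15  bcccba$abbbccbcbcbabbcbb  b
   16  cba$abbbccbcbcbabbcbbbcc  c
   17  cbabbcbbbcccba$abbbccbcb  b
   18  cbbbcccba$abbbccbcbcbabb  b
   19  cbcbabbcbbbcccba$abbbccb  b
   20  cbcbcbabbcbbbcccba$abbbc  c
   21  ccba$abbbccbcbcbabbcbbbc  c
   22  ccbcbcbabbcbbbcccba$abbb  b
   23  cccba$abbbccbcbcbabbcbbb  b

ab$bccacabbcbcbbcbbbccbb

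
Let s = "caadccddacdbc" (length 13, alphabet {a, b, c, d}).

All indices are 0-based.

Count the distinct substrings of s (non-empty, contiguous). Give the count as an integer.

rank→(start, suffix):
  0 → (1, 'aadccddacdbc')
  1 → (8, 'acdbc')
  2 → (2, 'adccddacdbc')
  3 → (11, 'bc')
  4 → (12, 'c')
  5 → (0, 'caadccddacdbc')
  6 → (4, 'ccddacdbc')
  7 → (9, 'cdbc')
  8 → (5, 'cddacdbc')
  9 → (7, 'dacdbc')
  10 → (10, 'dbc')
  11 → (3, 'dccddacdbc')
  12 → (6, 'ddacdbc')

SA = [1, 8, 2, 11, 12, 0, 4, 9, 5, 7, 10, 3, 6]
i: (SA[i-1],SA[i]) lcp shared
  1: (1,8) 1 'a'
  2: (8,2) 1 'a'
  3: (2,11) 0 ''
  4: (11,12) 0 ''
  5: (12,0) 1 'c'
  6: (0,4) 1 'c'
  7: (4,9) 1 'c'
  8: (9,5) 2 'cd'
  9: (5,7) 0 ''
  10: (7,10) 1 'd'
  11: (10,3) 1 'd'
  12: (3,6) 1 'd'

n(n+1)/2 = 13·14/2 = 91
Σ LCP = 0 + 1 + 1 + 0 + 0 + 1 + 1 + 1 + 2 + 0 + 1 + 1 + 1 = 10
distinct = 91 − 10 = 81

81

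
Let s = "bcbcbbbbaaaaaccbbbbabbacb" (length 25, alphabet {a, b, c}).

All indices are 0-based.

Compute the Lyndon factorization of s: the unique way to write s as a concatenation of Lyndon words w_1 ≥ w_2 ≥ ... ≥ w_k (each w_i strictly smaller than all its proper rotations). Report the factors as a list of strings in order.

["bc", "bc", "b", "b", "b", "b", "aaaaaccbbbbabbacb"]

emit factor 1: 'bc' (i=0, period=2)
emit factor 2: 'bc' (i=2, period=2)
emit factor 3: 'b' (i=4, period=1)
emit factor 4: 'b' (i=5, period=1)
emit factor 5: 'b' (i=6, period=1)
emit factor 6: 'b' (i=7, period=1)
emit factor 7: 'aaaaaccbbbbabbacb' (i=8, period=17)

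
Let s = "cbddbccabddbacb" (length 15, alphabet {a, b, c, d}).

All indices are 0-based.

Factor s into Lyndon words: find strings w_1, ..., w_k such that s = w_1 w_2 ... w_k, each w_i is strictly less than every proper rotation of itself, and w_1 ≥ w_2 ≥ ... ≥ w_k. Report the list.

["c", "bdd", "bcc", "abddbacb"]

emit factor 1: 'c' (i=0, period=1)
emit factor 2: 'bdd' (i=1, period=3)
emit factor 3: 'bcc' (i=4, period=3)
emit factor 4: 'abddbacb' (i=7, period=8)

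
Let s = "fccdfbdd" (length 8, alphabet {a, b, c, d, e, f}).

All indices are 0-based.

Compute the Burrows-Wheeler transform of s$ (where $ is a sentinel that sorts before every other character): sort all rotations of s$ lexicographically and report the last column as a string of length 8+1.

rank  rotation   last
    0  $fccdfbdd  d
    1  bdd$fccdf  f
    2  ccdfbdd$f  f
    3  cdfbdd$fc  c
    4  d$fccdfbd  d
    5  dd$fccdfb  b
    6  dfbdd$fcc  c
    7  fbdd$fccd  d
    8  fccdfbdd$  $

dffcdbcd$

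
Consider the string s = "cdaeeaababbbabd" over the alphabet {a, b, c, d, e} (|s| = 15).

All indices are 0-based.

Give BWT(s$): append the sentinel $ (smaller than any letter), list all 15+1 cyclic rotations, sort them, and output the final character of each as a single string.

rank  rotation          last
    0  $cdaeeaababbbabd  d
    1  aababbbabd$cdaee  e
    2  ababbbabd$cdaeea  a
    3  abbbabd$cdaeeaab  b
    4  abd$cdaeeaababbb  b
    5  aeeaababbbabd$cd  d
    6  babbbabd$cdaeeaa  a
    7  babd$cdaeeaababb  b
    8  bbabd$cdaeeaabab  b
    9  bbbabd$cdaeeaaba  a
   10  bd$cdaeeaababbba  a
   11  cdaeeaababbbabd$  $
   12  d$cdaeeaababbbab  b
   13  daeeaababbbabd$c  c
   14  eaababbbabd$cdae  e
   15  eeaababbbabd$cda  a

deabbdabbaa$bcea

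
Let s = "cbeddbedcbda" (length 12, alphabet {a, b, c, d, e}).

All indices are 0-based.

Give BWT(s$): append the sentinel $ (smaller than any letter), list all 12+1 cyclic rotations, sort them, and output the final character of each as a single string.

rank  rotation       last
    0  $cbeddbedcbda  a
    1  a$cbeddbedcbd  d
    2  bda$cbeddbedc  c
    3  bedcbda$cbedd  d
    4  beddbedcbda$c  c
    5  cbda$cbeddbed  d
    6  cbeddbedcbda$  $
    7  da$cbeddbedcb  b
    8  dbedcbda$cbed  d
    9  dcbda$cbeddbe  e
   10  ddbedcbda$cbe  e
   11  edcbda$cbeddb  b
   12  eddbedcbda$cb  b

adcdcd$bdeebb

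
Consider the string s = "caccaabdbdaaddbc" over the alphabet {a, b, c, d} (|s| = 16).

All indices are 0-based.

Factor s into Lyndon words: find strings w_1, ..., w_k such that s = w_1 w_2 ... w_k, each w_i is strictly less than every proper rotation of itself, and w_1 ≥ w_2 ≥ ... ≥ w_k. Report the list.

["c", "acc", "aabdbdaaddbc"]

emit factor 1: 'c' (i=0, period=1)
emit factor 2: 'acc' (i=1, period=3)
emit factor 3: 'aabdbdaaddbc' (i=4, period=12)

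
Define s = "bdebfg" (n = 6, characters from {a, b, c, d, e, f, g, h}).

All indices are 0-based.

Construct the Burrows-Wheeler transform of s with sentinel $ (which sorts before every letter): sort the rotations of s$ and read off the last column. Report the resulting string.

rank  rotation last
    0  $bdebfg  g
    1  bdebfg$  $
    2  bfg$bde  e
    3  debfg$b  b
    4  ebfg$bd  d
    5  fg$bdeb  b
    6  g$bdebf  f

g$ebdbf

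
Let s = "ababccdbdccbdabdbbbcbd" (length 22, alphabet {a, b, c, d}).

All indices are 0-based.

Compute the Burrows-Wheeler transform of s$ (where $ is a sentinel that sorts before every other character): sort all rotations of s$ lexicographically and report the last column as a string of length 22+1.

rank  rotation                 last
    0  $ababccdbdccbdabdbbbcbd  d
    1  ababccdbdccbdabdbbbcbd$  $
    2  abccdbdccbdabdbbbcbd$ab  b
    3  abdbbbcbd$ababccdbdccbd  d
    4  babccdbdccbdabdbbbcbd$a  a
    5  bbbcbd$ababccdbdccbdabd  d
    6  bbcbd$ababccdbdccbdabdb  b
    7  bcbd$ababccdbdccbdabdbb  b
    8  bccdbdccbdabdbbbcbd$aba  a
    9  bd$ababccdbdccbdabdbbbc  c
   10  bdabdbbbcbd$ababccdbdcc  c
   11  bdbbbcbd$ababccdbdccbda  a
   12  bdccbdabdbbbcbd$ababccd  d
   13  cbd$ababccdbdccbdabdbbb  b
   14  cbdabdbbbcbd$ababccdbdc  c
   15  ccbdabdbbbcbd$ababccdbd  d
   16  ccdbdccbdabdbbbcbd$abab  b
   17  cdbdccbdabdbbbcbd$ababc  c
   18  d$ababccdbdccbdabdbbbcb  b
   19  dabdbbbcbd$ababccdbdccb  b
   20  dbbbcbd$ababccdbdccbdab  b
   21  dbdccbdabdbbbcbd$ababcc  c
   22  dccbdabdbbbcbd$ababccdb  b

d$bdadbbaccadbcdbcbbbcb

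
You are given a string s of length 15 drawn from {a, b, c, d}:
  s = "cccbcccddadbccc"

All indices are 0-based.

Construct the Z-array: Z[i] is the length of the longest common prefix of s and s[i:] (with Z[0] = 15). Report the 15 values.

[15, 2, 1, 0, 3, 2, 1, 0, 0, 0, 0, 0, 3, 2, 1]

Z[0]=15
i=1: outside box; Z[1]=2 extend→box=[1,3)
i=2: min(r-i=1, Z[1]=2)=1; Z[2]=1
i=3: outside box; Z[3]=0
i=4: outside box; Z[4]=3 extend→box=[4,7)
i=5: min(r-i=2, Z[1]=2)=2; Z[5]=2
i=6: min(r-i=1, Z[2]=1)=1; Z[6]=1
i=7: outside box; Z[7]=0
i=8: outside box; Z[8]=0
i=9: outside box; Z[9]=0
i=10: outside box; Z[10]=0
i=11: outside box; Z[11]=0
i=12: outside box; Z[12]=3 extend→box=[12,15)
i=13: min(r-i=2, Z[1]=2)=2; Z[13]=2
i=14: min(r-i=1, Z[2]=1)=1; Z[14]=1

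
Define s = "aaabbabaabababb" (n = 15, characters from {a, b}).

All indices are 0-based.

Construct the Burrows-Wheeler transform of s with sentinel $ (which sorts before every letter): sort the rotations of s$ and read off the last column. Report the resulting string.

rank  rotation          last
    0  $aaabbabaabababb  b
    1  aaabbabaabababb$  $
    2  aabababb$aaabbab  b
    3  aabbabaabababb$a  a
    4  abaabababb$aaabb  b
    5  abababb$aaabbaba  a
    6  ababb$aaabbabaab  b
    7  abb$aaabbabaabab  b
    8  abbabaabababb$aa  a
    9  b$aaabbabaababab  b
   10  baabababb$aaabba  a
   11  babaabababb$aaab  b
   12  bababb$aaabbabaa  a
   13  babb$aaabbabaaba  a
   14  bb$aaabbabaababa  a
   15  bbabaabababb$aaa  a

b$bababbababaaaa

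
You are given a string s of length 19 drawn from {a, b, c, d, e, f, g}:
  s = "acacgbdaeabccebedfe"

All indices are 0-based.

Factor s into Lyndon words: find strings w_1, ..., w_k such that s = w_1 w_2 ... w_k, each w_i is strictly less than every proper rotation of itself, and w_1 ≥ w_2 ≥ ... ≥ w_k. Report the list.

["acacgbdae", "abccebedfe"]

emit factor 1: 'acacgbdae' (i=0, period=9)
emit factor 2: 'abccebedfe' (i=9, period=10)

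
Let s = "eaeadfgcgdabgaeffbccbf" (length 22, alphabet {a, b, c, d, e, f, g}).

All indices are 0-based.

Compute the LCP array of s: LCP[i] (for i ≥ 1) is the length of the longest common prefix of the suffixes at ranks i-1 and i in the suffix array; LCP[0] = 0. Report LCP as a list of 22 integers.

sorted suffixes:
  #0 SA[0]=10  'abgaeffbccbf'
  #1 SA[1]=3  'adfgcgdabgaeffbccbf'
  #2 SA[2]=1  'aeadfgcgdabgaeffbccbf'
  #3 SA[3]=13  'aeffbccbf'
  #4 SA[4]=17  'bccbf'
  #5 SA[5]=20  'bf'
  #6 SA[6]=11  'bgaeffbccbf'
  #7 SA[7]=19  'cbf'
  #8 SA[8]=18  'ccbf'
  #9 SA[9]=7  'cgdabgaeffbccbf'
  #10 SA[10]=9  'dabgaeffbccbf'
  #11 SA[11]=4  'dfgcgdabgaeffbccbf'
  #12 SA[12]=2  'eadfgcgdabgaeffbccbf'
  #13 SA[13]=0  'eaeadfgcgdabgaeffbccbf'
  #14 SA[14]=14  'effbccbf'
  #15 SA[15]=21  'f'
  #16 SA[16]=16  'fbccbf'
  #17 SA[17]=15  'ffbccbf'
  #18 SA[18]=5  'fgcgdabgaeffbccbf'
  #19 SA[19]=12  'gaeffbccbf'
  #20 SA[20]=6  'gcgdabgaeffbccbf'
  #21 SA[21]=8  'gdabgaeffbccbf'

SA = [10, 3, 1, 13, 17, 20, 11, 19, 18, 7, 9, 4, 2, 0, 14, 21, 16, 15, 5, 12, 6, 8]
i: (SA[i-1],SA[i]) lcp shared
  1: (10,3) 1 'a'
  2: (3,1) 1 'a'
  3: (1,13) 2 'ae'
  4: (13,17) 0 ''
  5: (17,20) 1 'b'
  6: (20,11) 1 'b'
  7: (11,19) 0 ''
  8: (19,18) 1 'c'
  9: (18,7) 1 'c'
  10: (7,9) 0 ''
  11: (9,4) 1 'd'
  12: (4,2) 0 ''
  13: (2,0) 2 'ea'
  14: (0,14) 1 'e'
  15: (14,21) 0 ''
  16: (21,16) 1 'f'
  17: (16,15) 1 'f'
  18: (15,5) 1 'f'
  19: (5,12) 0 ''
  20: (12,6) 1 'g'
  21: (6,8) 1 'g'

[0, 1, 1, 2, 0, 1, 1, 0, 1, 1, 0, 1, 0, 2, 1, 0, 1, 1, 1, 0, 1, 1]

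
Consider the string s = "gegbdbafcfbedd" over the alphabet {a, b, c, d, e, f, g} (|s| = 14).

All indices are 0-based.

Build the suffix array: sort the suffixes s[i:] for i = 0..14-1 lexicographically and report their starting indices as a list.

[6, 5, 3, 10, 8, 13, 4, 12, 11, 1, 9, 7, 2, 0]

rank | idx | suffix
   0 |   6 | afcfbedd
   1 |   5 | bafcfbedd
   2 |   3 | bdbafcfbedd
   3 |  10 | bedd
   4 |   8 | cfbedd
   5 |  13 | d
   6 |   4 | dbafcfbedd
   7 |  12 | dd
   8 |  11 | edd
   9 |   1 | egbdbafcfbedd
  10 |   9 | fbedd
  11 |   7 | fcfbedd
  12 |   2 | gbdbafcfbedd
  13 |   0 | gegbdbafcfbedd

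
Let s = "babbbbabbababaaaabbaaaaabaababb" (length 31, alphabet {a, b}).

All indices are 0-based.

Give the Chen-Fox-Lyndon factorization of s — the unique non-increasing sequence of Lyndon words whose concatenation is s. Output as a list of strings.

["b", "abbbb", "abb", "ab", "ab", "aaaabb", "aaaaabaababb"]

emit factor 1: 'b' (i=0, period=1)
emit factor 2: 'abbbb' (i=1, period=5)
emit factor 3: 'abb' (i=6, period=3)
emit factor 4: 'ab' (i=9, period=2)
emit factor 5: 'ab' (i=11, period=2)
emit factor 6: 'aaaabb' (i=13, period=6)
emit factor 7: 'aaaaabaababb' (i=19, period=12)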